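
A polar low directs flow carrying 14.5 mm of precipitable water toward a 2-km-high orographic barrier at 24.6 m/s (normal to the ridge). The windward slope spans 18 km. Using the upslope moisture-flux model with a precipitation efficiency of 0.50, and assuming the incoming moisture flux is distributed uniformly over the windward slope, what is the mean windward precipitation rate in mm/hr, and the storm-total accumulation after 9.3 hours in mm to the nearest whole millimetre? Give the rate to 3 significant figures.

R ≈ 35.7 mm/hr; total ≈ 332 mm

Incoming column moisture flux per unit ridge length: F = V × PW = 24.6 × 14.5 = 356.7 mm·m/s.
Spread over the 18 km slope with efficiency ε = 0.50: R = ε·F/W = 0.50 × 356.7 / 18000 m = 9.908e-03 mm/s.
R = 9.908e-03 × 3600 = 35.7 mm/hr.
Over 9.3 h: total = 35.7 × 9.3 = 332.01 ≈ 332 mm.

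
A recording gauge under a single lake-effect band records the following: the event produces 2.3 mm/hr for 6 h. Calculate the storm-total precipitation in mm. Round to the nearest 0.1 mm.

total ≈ 13.8 mm

Total = Σ Rᵢ Δtᵢ = 2.3 × 6
      = 13.8 = 13.8 mm.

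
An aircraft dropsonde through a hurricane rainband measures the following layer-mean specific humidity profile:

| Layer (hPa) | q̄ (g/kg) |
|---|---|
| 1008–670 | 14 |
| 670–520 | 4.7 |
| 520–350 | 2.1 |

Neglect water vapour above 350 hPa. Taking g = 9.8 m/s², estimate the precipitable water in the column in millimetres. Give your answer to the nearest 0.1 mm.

PW ≈ 59.1 mm

Precipitable water is the column-integrated vapour mass per unit area: PW = (1/g) Σ q̄ Δp, with q in kg/kg and Δp in Pa (1 kg/m² of water = 1 mm).
Layer 1008–670 hPa: Δp = 338 hPa = 33800 Pa, q̄ = 0.014 kg/kg → 0.014 × 33800 / 9.8 = 48.29 mm
Layer 670–520 hPa: Δp = 150 hPa = 15000 Pa, q̄ = 0.0047 kg/kg → 0.0047 × 15000 / 9.8 = 7.19 mm
Layer 520–350 hPa: Δp = 170 hPa = 17000 Pa, q̄ = 0.0021 kg/kg → 0.0021 × 17000 / 9.8 = 3.64 mm
PW = 48.29 + 7.19 + 3.64 = 59.12 ≈ 59.1 mm.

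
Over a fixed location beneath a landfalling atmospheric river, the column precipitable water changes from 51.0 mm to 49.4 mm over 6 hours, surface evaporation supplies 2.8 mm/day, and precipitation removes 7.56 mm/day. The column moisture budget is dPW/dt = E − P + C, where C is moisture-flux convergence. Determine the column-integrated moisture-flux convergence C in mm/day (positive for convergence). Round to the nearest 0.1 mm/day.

dPW/dt = (49.4 − 51.0) mm / (6/24 day) = -6.400 mm/day.
C = dPW/dt − E + P = (-6.400) − 2.8 + 7.56 = -1.6 mm/day.

C ≈ -1.6 mm/day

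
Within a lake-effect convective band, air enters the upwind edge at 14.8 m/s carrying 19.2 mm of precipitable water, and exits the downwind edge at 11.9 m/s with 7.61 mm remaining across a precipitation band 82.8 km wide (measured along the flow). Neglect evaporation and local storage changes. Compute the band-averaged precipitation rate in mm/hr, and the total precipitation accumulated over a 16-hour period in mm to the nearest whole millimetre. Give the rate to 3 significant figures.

Column moisture flux per unit crosswind length is F = V × PW.
Inflow: F_in = 14.8 × 19.2 = 284.16 mm·m/s
Outflow: F_out = 11.9 × 7.61 = 90.559 mm·m/s
Steady-state rate R = (F_in − F_out)/L = (284.16 − 90.559) / 82800 m = 2.338e-03 mm/s.
R = 2.338e-03 × 3600 = 8.42 mm/hr.
Over 16 h: total = 8.42 × 16 = 134.72 ≈ 135 mm.

R ≈ 8.42 mm/hr; total ≈ 135 mm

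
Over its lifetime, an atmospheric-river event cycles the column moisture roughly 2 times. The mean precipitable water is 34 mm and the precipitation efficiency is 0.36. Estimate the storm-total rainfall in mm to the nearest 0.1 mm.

rainfall ≈ 24.5 mm

Each cycle deposits ε × PW = 0.36 × 34 = 12.24 mm.
Over 2 cycles: 2 × 12.24 = 24.5 mm.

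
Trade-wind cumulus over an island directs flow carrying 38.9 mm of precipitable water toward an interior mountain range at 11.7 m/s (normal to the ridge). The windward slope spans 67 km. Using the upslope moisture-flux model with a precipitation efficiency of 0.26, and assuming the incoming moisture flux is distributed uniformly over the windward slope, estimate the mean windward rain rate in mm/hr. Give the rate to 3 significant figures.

Incoming column moisture flux per unit ridge length: F = V × PW = 11.7 × 38.9 = 455.13 mm·m/s.
Spread over the 67 km slope with efficiency ε = 0.26: R = ε·F/W = 0.26 × 455.13 / 67000 m = 1.766e-03 mm/s.
R = 1.766e-03 × 3600 = 6.36 mm/hr.

R ≈ 6.36 mm/hr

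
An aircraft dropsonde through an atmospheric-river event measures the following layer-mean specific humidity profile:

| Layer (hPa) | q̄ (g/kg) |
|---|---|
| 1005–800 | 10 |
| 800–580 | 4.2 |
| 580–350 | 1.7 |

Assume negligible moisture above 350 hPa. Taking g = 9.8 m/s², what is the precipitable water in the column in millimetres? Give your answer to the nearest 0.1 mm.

PW ≈ 34.3 mm

Precipitable water is the column-integrated vapour mass per unit area: PW = (1/g) Σ q̄ Δp, with q in kg/kg and Δp in Pa (1 kg/m² of water = 1 mm).
Layer 1005–800 hPa: Δp = 205 hPa = 20500 Pa, q̄ = 0.01 kg/kg → 0.01 × 20500 / 9.8 = 20.92 mm
Layer 800–580 hPa: Δp = 220 hPa = 22000 Pa, q̄ = 0.0042 kg/kg → 0.0042 × 22000 / 9.8 = 9.43 mm
Layer 580–350 hPa: Δp = 230 hPa = 23000 Pa, q̄ = 0.0017 kg/kg → 0.0017 × 23000 / 9.8 = 3.99 mm
PW = 20.92 + 9.43 + 3.99 = 34.34 ≈ 34.3 mm.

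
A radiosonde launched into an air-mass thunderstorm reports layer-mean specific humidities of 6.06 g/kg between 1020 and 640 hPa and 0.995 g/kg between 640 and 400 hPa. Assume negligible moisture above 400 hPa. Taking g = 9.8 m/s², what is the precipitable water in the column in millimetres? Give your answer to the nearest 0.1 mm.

PW ≈ 25.9 mm

Precipitable water is the column-integrated vapour mass per unit area: PW = (1/g) Σ q̄ Δp, with q in kg/kg and Δp in Pa (1 kg/m² of water = 1 mm).
Layer 1020–640 hPa: Δp = 380 hPa = 38000 Pa, q̄ = 0.00606 kg/kg → 0.00606 × 38000 / 9.8 = 23.50 mm
Layer 640–400 hPa: Δp = 240 hPa = 24000 Pa, q̄ = 0.000995 kg/kg → 0.000995 × 24000 / 9.8 = 2.44 mm
PW = 23.50 + 2.44 = 25.94 ≈ 25.9 mm.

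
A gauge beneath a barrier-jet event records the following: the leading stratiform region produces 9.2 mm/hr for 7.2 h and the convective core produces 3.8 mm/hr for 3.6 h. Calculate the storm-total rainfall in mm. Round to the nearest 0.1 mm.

total ≈ 79.9 mm

Total = Σ Rᵢ Δtᵢ = 9.2 × 7.2 + 3.8 × 3.6
      = 66.24 + 13.68 = 79.9 mm.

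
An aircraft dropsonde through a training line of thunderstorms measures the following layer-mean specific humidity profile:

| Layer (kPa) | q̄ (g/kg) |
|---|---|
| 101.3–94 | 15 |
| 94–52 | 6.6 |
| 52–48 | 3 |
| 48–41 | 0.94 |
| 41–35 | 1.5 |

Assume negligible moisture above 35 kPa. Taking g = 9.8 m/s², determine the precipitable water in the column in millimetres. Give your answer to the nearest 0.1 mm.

PW ≈ 42.3 mm

Precipitable water is the column-integrated vapour mass per unit area: PW = (1/g) Σ q̄ Δp, with q in kg/kg and Δp in Pa (1 kg/m² of water = 1 mm).
Layer 101.3–94 kPa: Δp = 73 hPa = 7300 Pa, q̄ = 0.015 kg/kg → 0.015 × 7300 / 9.8 = 11.17 mm
Layer 94–52 kPa: Δp = 420 hPa = 42000 Pa, q̄ = 0.0066 kg/kg → 0.0066 × 42000 / 9.8 = 28.29 mm
Layer 52–48 kPa: Δp = 40 hPa = 4000 Pa, q̄ = 0.003 kg/kg → 0.003 × 4000 / 9.8 = 1.22 mm
Layer 48–41 kPa: Δp = 70 hPa = 7000 Pa, q̄ = 0.00094 kg/kg → 0.00094 × 7000 / 9.8 = 0.67 mm
Layer 41–35 kPa: Δp = 60 hPa = 6000 Pa, q̄ = 0.0015 kg/kg → 0.0015 × 6000 / 9.8 = 0.92 mm
PW = 11.17 + 28.29 + 1.22 + 0.67 + 0.92 = 42.27 ≈ 42.3 mm.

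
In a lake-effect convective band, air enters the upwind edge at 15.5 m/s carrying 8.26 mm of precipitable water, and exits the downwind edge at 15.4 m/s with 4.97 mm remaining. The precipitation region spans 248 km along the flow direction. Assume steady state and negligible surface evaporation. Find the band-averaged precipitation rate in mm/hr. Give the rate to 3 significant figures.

R ≈ 0.747 mm/hr

Column moisture flux per unit crosswind length is F = V × PW.
Inflow: F_in = 15.5 × 8.26 = 128.03 mm·m/s
Outflow: F_out = 15.4 × 4.97 = 76.538 mm·m/s
Steady-state rate R = (F_in − F_out)/L = (128.03 − 76.538) / 248000 m = 2.076e-04 mm/s.
R = 2.076e-04 × 3600 = 0.747 mm/hr.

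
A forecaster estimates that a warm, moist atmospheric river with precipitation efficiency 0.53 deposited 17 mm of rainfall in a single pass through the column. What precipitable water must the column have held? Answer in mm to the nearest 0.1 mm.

PW ≈ 32.1 mm

PW = rainfall / ε = 17 / 0.53 = 32.1 mm.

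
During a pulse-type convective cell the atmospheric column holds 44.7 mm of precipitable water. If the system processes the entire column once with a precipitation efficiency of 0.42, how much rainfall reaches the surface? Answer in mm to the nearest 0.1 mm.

Rainfall = ε × PW = 0.42 × 44.7 = 18.8 mm.

rainfall ≈ 18.8 mm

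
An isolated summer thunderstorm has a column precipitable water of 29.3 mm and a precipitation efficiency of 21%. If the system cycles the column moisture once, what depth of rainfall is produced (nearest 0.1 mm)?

Rainfall = ε × PW = 0.21 × 29.3 = 6.2 mm.

rainfall ≈ 6.2 mm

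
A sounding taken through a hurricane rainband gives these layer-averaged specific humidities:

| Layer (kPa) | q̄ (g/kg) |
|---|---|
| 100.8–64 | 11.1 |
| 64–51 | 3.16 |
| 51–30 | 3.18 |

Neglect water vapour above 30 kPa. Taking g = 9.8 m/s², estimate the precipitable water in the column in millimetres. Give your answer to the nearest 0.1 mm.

Precipitable water is the column-integrated vapour mass per unit area: PW = (1/g) Σ q̄ Δp, with q in kg/kg and Δp in Pa (1 kg/m² of water = 1 mm).
Layer 100.8–64 kPa: Δp = 368 hPa = 36800 Pa, q̄ = 0.0111 kg/kg → 0.0111 × 36800 / 9.8 = 41.68 mm
Layer 64–51 kPa: Δp = 130 hPa = 13000 Pa, q̄ = 0.00316 kg/kg → 0.00316 × 13000 / 9.8 = 4.19 mm
Layer 51–30 kPa: Δp = 210 hPa = 21000 Pa, q̄ = 0.00318 kg/kg → 0.00318 × 21000 / 9.8 = 6.81 mm
PW = 41.68 + 4.19 + 6.81 = 52.68 ≈ 52.7 mm.

PW ≈ 52.7 mm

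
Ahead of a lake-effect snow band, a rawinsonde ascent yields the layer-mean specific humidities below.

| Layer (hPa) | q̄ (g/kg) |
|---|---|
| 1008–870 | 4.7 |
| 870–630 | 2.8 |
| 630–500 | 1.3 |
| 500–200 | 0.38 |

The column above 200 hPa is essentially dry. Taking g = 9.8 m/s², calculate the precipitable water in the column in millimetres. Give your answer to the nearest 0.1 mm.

PW ≈ 16.4 mm

Precipitable water is the column-integrated vapour mass per unit area: PW = (1/g) Σ q̄ Δp, with q in kg/kg and Δp in Pa (1 kg/m² of water = 1 mm).
Layer 1008–870 hPa: Δp = 138 hPa = 13800 Pa, q̄ = 0.0047 kg/kg → 0.0047 × 13800 / 9.8 = 6.62 mm
Layer 870–630 hPa: Δp = 240 hPa = 24000 Pa, q̄ = 0.0028 kg/kg → 0.0028 × 24000 / 9.8 = 6.86 mm
Layer 630–500 hPa: Δp = 130 hPa = 13000 Pa, q̄ = 0.0013 kg/kg → 0.0013 × 13000 / 9.8 = 1.72 mm
Layer 500–200 hPa: Δp = 300 hPa = 30000 Pa, q̄ = 0.00038 kg/kg → 0.00038 × 30000 / 9.8 = 1.16 mm
PW = 6.62 + 6.86 + 1.72 + 1.16 = 16.36 ≈ 16.4 mm.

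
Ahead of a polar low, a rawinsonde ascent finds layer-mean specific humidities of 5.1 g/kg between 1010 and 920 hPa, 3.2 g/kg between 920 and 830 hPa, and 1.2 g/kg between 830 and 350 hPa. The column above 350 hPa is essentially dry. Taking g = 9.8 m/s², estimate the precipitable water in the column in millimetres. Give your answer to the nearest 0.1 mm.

PW ≈ 13.5 mm

Precipitable water is the column-integrated vapour mass per unit area: PW = (1/g) Σ q̄ Δp, with q in kg/kg and Δp in Pa (1 kg/m² of water = 1 mm).
Layer 1010–920 hPa: Δp = 90 hPa = 9000 Pa, q̄ = 0.0051 kg/kg → 0.0051 × 9000 / 9.8 = 4.68 mm
Layer 920–830 hPa: Δp = 90 hPa = 9000 Pa, q̄ = 0.0032 kg/kg → 0.0032 × 9000 / 9.8 = 2.94 mm
Layer 830–350 hPa: Δp = 480 hPa = 48000 Pa, q̄ = 0.0012 kg/kg → 0.0012 × 48000 / 9.8 = 5.88 mm
PW = 4.68 + 2.94 + 5.88 = 13.50 ≈ 13.5 mm.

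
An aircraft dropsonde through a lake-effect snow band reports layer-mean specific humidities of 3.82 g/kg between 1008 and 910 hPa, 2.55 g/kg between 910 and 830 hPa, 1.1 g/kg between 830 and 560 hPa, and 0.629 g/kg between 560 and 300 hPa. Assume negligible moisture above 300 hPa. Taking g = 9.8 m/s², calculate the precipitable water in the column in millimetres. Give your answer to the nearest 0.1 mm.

Precipitable water is the column-integrated vapour mass per unit area: PW = (1/g) Σ q̄ Δp, with q in kg/kg and Δp in Pa (1 kg/m² of water = 1 mm).
Layer 1008–910 hPa: Δp = 98 hPa = 9800 Pa, q̄ = 0.00382 kg/kg → 0.00382 × 9800 / 9.8 = 3.82 mm
Layer 910–830 hPa: Δp = 80 hPa = 8000 Pa, q̄ = 0.00255 kg/kg → 0.00255 × 8000 / 9.8 = 2.08 mm
Layer 830–560 hPa: Δp = 270 hPa = 27000 Pa, q̄ = 0.0011 kg/kg → 0.0011 × 27000 / 9.8 = 3.03 mm
Layer 560–300 hPa: Δp = 260 hPa = 26000 Pa, q̄ = 0.000629 kg/kg → 0.000629 × 26000 / 9.8 = 1.67 mm
PW = 3.82 + 2.08 + 3.03 + 1.67 = 10.60 ≈ 10.6 mm.

PW ≈ 10.6 mm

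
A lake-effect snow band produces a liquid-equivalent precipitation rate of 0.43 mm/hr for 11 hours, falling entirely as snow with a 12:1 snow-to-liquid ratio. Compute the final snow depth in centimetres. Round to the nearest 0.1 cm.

snow depth ≈ 5.7 cm

Liquid-equivalent depth = 0.43 × 11 = 4.73 mm.
Snow depth = 4.73 mm × 12 = 56.76 mm = 5.7 cm.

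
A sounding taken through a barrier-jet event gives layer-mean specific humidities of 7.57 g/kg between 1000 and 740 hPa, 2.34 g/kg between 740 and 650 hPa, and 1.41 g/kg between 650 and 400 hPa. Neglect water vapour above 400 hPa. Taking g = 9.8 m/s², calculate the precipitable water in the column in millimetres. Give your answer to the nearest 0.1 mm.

PW ≈ 25.8 mm

Precipitable water is the column-integrated vapour mass per unit area: PW = (1/g) Σ q̄ Δp, with q in kg/kg and Δp in Pa (1 kg/m² of water = 1 mm).
Layer 1000–740 hPa: Δp = 260 hPa = 26000 Pa, q̄ = 0.00757 kg/kg → 0.00757 × 26000 / 9.8 = 20.08 mm
Layer 740–650 hPa: Δp = 90 hPa = 9000 Pa, q̄ = 0.00234 kg/kg → 0.00234 × 9000 / 9.8 = 2.15 mm
Layer 650–400 hPa: Δp = 250 hPa = 25000 Pa, q̄ = 0.00141 kg/kg → 0.00141 × 25000 / 9.8 = 3.60 mm
PW = 20.08 + 2.15 + 3.60 = 25.83 ≈ 25.8 mm.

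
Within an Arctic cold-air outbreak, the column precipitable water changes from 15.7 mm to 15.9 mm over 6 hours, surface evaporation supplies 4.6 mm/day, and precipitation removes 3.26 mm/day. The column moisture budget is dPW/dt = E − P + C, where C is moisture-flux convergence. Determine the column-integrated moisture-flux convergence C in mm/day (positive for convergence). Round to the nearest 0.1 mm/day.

C ≈ -0.5 mm/day

dPW/dt = (15.9 − 15.7) mm / (6/24 day) = +0.800 mm/day.
C = dPW/dt − E + P = (+0.800) − 4.6 + 3.26 = -0.5 mm/day.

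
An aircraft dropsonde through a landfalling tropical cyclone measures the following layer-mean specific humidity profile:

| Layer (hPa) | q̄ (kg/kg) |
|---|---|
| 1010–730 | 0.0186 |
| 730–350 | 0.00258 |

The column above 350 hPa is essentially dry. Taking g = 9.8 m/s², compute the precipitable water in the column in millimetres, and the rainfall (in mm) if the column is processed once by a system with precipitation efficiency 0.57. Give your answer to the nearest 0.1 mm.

Precipitable water is the column-integrated vapour mass per unit area: PW = (1/g) Σ q̄ Δp, with q in kg/kg and Δp in Pa (1 kg/m² of water = 1 mm).
Layer 1010–730 hPa: Δp = 280 hPa = 28000 Pa, q̄ = 0.0186 kg/kg → 0.0186 × 28000 / 9.8 = 53.14 mm
Layer 730–350 hPa: Δp = 380 hPa = 38000 Pa, q̄ = 0.00258 kg/kg → 0.00258 × 38000 / 9.8 = 10.00 mm
PW = 53.14 + 10.00 = 63.14 ≈ 63.1 mm.
Rainfall = ε × PW = 0.57 × 63.1 = 36.0 mm.

PW ≈ 63.1 mm; rainfall ≈ 36.0 mm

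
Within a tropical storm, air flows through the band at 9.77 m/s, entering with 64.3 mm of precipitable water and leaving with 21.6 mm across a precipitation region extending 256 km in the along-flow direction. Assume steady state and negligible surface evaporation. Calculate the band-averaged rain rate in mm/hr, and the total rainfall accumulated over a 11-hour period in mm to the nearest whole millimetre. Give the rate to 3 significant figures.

R ≈ 5.87 mm/hr; total ≈ 65 mm

Column moisture flux per unit crosswind length is F = V × PW.
Inflow: F_in = 9.77 × 64.3 = 628.211 mm·m/s
Outflow: F_out = 9.77 × 21.6 = 211.032 mm·m/s
Steady-state rate R = (F_in − F_out)/L = (628.211 − 211.032) / 256000 m = 1.630e-03 mm/s.
R = 1.630e-03 × 3600 = 5.87 mm/hr.
Over 11 h: total = 5.87 × 11 = 64.57 ≈ 65 mm.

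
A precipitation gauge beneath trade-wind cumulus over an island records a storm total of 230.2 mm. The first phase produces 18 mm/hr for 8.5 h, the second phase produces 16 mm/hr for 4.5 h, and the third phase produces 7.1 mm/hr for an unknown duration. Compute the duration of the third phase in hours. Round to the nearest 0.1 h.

duration ≈ 0.7 h

Known phases: 18 × 8.5 + 16 × 4.5 = 153 + 72 = 225 mm.
Remaining depth = 230.2 − 225 = 5.2 mm.
Duration = 5.2 / 7.1 = 0.7 h.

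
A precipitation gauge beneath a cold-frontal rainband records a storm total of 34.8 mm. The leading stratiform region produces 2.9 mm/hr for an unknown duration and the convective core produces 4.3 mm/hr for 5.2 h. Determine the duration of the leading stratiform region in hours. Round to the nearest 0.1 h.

Known phases: 4.3 × 5.2 = 22.36 mm.
Remaining depth = 34.8 − 22.36 = 12.44 mm.
Duration = 12.44 / 2.9 = 4.3 h.

duration ≈ 4.3 h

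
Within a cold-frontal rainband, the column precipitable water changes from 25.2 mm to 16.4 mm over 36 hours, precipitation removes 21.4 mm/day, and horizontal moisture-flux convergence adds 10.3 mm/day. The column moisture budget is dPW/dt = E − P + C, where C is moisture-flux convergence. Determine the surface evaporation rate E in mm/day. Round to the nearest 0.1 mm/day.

E ≈ 5.2 mm/day

dPW/dt = (16.4 − 25.2) mm / (36/24 day) = -5.867 mm/day.
E = dPW/dt + P − C = (-5.867) + 21.4 − (10.3) = 5.2 mm/day.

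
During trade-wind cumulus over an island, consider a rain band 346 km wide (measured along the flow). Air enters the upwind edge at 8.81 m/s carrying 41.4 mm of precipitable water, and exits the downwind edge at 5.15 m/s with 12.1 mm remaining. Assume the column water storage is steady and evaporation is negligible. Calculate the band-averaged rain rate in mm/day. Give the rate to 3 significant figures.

Column moisture flux per unit crosswind length is F = V × PW.
Inflow: F_in = 8.81 × 41.4 = 364.734 mm·m/s
Outflow: F_out = 5.15 × 12.1 = 62.315 mm·m/s
Steady-state rate R = (F_in − F_out)/L = (364.734 − 62.315) / 346000 m = 8.740e-04 mm/s.
R = 8.740e-04 × 3600 × 24 = 75.5 mm/day.

R ≈ 75.5 mm/day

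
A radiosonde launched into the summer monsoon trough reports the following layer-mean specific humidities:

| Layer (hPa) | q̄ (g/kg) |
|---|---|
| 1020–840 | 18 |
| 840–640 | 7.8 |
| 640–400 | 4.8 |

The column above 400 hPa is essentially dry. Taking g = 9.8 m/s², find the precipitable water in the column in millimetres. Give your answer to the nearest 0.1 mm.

Precipitable water is the column-integrated vapour mass per unit area: PW = (1/g) Σ q̄ Δp, with q in kg/kg and Δp in Pa (1 kg/m² of water = 1 mm).
Layer 1020–840 hPa: Δp = 180 hPa = 18000 Pa, q̄ = 0.018 kg/kg → 0.018 × 18000 / 9.8 = 33.06 mm
Layer 840–640 hPa: Δp = 200 hPa = 20000 Pa, q̄ = 0.0078 kg/kg → 0.0078 × 20000 / 9.8 = 15.92 mm
Layer 640–400 hPa: Δp = 240 hPa = 24000 Pa, q̄ = 0.0048 kg/kg → 0.0048 × 24000 / 9.8 = 11.76 mm
PW = 33.06 + 15.92 + 11.76 = 60.74 ≈ 60.7 mm.

PW ≈ 60.7 mm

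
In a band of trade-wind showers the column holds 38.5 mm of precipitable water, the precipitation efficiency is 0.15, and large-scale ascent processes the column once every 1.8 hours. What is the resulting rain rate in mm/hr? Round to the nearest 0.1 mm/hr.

Each overturning extracts ε × PW = 0.15 × 38.5 = 5.775 mm.
Rate = ε·PW / τ = 5.775 / 1.8 h = 3.2 mm/hr.

R ≈ 3.2 mm/hr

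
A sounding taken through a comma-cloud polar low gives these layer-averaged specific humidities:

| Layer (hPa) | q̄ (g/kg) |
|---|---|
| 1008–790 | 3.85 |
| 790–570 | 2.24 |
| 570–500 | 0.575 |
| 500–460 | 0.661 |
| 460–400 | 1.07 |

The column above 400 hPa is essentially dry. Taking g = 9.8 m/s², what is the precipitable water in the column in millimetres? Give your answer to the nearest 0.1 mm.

Precipitable water is the column-integrated vapour mass per unit area: PW = (1/g) Σ q̄ Δp, with q in kg/kg and Δp in Pa (1 kg/m² of water = 1 mm).
Layer 1008–790 hPa: Δp = 218 hPa = 21800 Pa, q̄ = 0.00385 kg/kg → 0.00385 × 21800 / 9.8 = 8.56 mm
Layer 790–570 hPa: Δp = 220 hPa = 22000 Pa, q̄ = 0.00224 kg/kg → 0.00224 × 22000 / 9.8 = 5.03 mm
Layer 570–500 hPa: Δp = 70 hPa = 7000 Pa, q̄ = 0.000575 kg/kg → 0.000575 × 7000 / 9.8 = 0.41 mm
Layer 500–460 hPa: Δp = 40 hPa = 4000 Pa, q̄ = 0.000661 kg/kg → 0.000661 × 4000 / 9.8 = 0.27 mm
Layer 460–400 hPa: Δp = 60 hPa = 6000 Pa, q̄ = 0.00107 kg/kg → 0.00107 × 6000 / 9.8 = 0.66 mm
PW = 8.56 + 5.03 + 0.41 + 0.27 + 0.66 = 14.93 ≈ 14.9 mm.

PW ≈ 14.9 mm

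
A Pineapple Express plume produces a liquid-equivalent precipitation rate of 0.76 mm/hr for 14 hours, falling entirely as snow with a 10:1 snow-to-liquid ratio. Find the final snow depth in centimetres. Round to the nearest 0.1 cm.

snow depth ≈ 10.6 cm

Liquid-equivalent depth = 0.76 × 14 = 10.64 mm.
Snow depth = 10.64 mm × 10 = 106.4 mm = 10.6 cm.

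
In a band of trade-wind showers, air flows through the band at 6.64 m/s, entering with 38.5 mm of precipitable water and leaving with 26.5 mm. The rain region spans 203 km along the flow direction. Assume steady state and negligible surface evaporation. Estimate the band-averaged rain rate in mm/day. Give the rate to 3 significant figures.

R ≈ 33.9 mm/day

Column moisture flux per unit crosswind length is F = V × PW.
Inflow: F_in = 6.64 × 38.5 = 255.64 mm·m/s
Outflow: F_out = 6.64 × 26.5 = 175.96 mm·m/s
Steady-state rate R = (F_in − F_out)/L = (255.64 − 175.96) / 203000 m = 3.925e-04 mm/s.
R = 3.925e-04 × 3600 × 24 = 33.9 mm/day.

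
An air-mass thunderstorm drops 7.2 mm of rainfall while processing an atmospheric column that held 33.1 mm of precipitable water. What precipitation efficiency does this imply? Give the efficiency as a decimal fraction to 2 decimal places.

ε = rainfall / PW = 7.2 / 33.1 = 0.22.

ε ≈ 0.22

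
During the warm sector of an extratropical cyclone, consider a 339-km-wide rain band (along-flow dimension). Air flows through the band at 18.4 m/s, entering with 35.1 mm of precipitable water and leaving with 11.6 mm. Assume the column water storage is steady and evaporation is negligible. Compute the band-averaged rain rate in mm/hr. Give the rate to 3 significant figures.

Column moisture flux per unit crosswind length is F = V × PW.
Inflow: F_in = 18.4 × 35.1 = 645.84 mm·m/s
Outflow: F_out = 18.4 × 11.6 = 213.44 mm·m/s
Steady-state rate R = (F_in − F_out)/L = (645.84 − 213.44) / 339000 m = 1.276e-03 mm/s.
R = 1.276e-03 × 3600 = 4.59 mm/hr.

R ≈ 4.59 mm/hr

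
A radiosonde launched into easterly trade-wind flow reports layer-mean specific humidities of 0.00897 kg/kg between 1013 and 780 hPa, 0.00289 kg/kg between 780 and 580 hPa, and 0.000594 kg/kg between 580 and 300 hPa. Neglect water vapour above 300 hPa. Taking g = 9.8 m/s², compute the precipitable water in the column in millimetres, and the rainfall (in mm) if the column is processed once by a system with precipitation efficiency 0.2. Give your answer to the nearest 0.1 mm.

Precipitable water is the column-integrated vapour mass per unit area: PW = (1/g) Σ q̄ Δp, with q in kg/kg and Δp in Pa (1 kg/m² of water = 1 mm).
Layer 1013–780 hPa: Δp = 233 hPa = 23300 Pa, q̄ = 0.00897 kg/kg → 0.00897 × 23300 / 9.8 = 21.33 mm
Layer 780–580 hPa: Δp = 200 hPa = 20000 Pa, q̄ = 0.00289 kg/kg → 0.00289 × 20000 / 9.8 = 5.90 mm
Layer 580–300 hPa: Δp = 280 hPa = 28000 Pa, q̄ = 0.000594 kg/kg → 0.000594 × 28000 / 9.8 = 1.70 mm
PW = 21.33 + 5.90 + 1.70 = 28.93 ≈ 28.9 mm.
Rainfall = ε × PW = 0.2 × 28.9 = 5.8 mm.

PW ≈ 28.9 mm; rainfall ≈ 5.8 mm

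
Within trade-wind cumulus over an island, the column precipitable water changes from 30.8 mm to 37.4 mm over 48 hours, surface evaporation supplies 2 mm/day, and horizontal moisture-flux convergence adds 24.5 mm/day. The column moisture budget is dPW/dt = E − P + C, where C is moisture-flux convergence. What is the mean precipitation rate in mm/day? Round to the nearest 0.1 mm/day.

dPW/dt = (37.4 − 30.8) mm / (48/24 day) = +3.300 mm/day.
P = E + C − dPW/dt = 2 + (24.5) − (+3.300) = 23.2 mm/day.

P ≈ 23.2 mm/day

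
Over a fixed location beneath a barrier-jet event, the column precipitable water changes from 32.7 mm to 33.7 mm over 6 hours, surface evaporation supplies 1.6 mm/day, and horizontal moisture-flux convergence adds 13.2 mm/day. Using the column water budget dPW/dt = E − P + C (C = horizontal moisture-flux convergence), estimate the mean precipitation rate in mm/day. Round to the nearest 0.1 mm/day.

dPW/dt = (33.7 − 32.7) mm / (6/24 day) = +4.000 mm/day.
P = E + C − dPW/dt = 1.6 + (13.2) − (+4.000) = 10.8 mm/day.

P ≈ 10.8 mm/day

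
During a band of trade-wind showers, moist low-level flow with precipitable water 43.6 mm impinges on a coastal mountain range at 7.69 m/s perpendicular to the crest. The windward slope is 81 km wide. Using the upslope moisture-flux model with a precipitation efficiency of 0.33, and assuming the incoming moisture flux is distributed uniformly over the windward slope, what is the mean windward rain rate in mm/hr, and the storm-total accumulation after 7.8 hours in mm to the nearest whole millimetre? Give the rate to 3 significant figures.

R ≈ 4.92 mm/hr; total ≈ 38 mm

Incoming column moisture flux per unit ridge length: F = V × PW = 7.69 × 43.6 = 335.284 mm·m/s.
Spread over the 81 km slope with efficiency ε = 0.33: R = ε·F/W = 0.33 × 335.284 / 81000 m = 1.366e-03 mm/s.
R = 1.366e-03 × 3600 = 4.92 mm/hr.
Over 7.8 h: total = 4.92 × 7.8 = 38.376 ≈ 38 mm.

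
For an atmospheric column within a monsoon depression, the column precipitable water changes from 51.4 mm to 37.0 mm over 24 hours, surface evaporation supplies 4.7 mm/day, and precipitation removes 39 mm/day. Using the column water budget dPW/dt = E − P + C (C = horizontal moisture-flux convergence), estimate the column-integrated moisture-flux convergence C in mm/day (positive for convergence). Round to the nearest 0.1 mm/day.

C ≈ 19.9 mm/day

dPW/dt = (37.0 − 51.4) mm / (24/24 day) = -14.400 mm/day.
C = dPW/dt − E + P = (-14.400) − 4.7 + 39 = 19.9 mm/day.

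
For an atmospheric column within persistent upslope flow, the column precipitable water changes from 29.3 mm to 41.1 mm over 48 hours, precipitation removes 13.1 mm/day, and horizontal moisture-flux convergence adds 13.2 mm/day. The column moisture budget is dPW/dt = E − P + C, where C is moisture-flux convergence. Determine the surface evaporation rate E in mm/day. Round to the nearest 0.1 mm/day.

E ≈ 5.8 mm/day

dPW/dt = (41.1 − 29.3) mm / (48/24 day) = +5.900 mm/day.
E = dPW/dt + P − C = (+5.900) + 13.1 − (13.2) = 5.8 mm/day.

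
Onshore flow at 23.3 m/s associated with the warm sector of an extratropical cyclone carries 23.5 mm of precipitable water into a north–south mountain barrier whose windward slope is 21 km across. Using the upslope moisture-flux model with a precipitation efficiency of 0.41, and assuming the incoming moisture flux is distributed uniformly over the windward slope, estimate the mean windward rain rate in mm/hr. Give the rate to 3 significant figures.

Incoming column moisture flux per unit ridge length: F = V × PW = 23.3 × 23.5 = 547.55 mm·m/s.
Spread over the 21 km slope with efficiency ε = 0.41: R = ε·F/W = 0.41 × 547.55 / 21000 m = 1.069e-02 mm/s.
R = 1.069e-02 × 3600 = 38.5 mm/hr.

R ≈ 38.5 mm/hr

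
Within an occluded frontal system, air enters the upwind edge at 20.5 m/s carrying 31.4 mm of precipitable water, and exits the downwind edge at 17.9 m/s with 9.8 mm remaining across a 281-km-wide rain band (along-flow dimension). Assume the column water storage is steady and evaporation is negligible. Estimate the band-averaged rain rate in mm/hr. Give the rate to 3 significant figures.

Column moisture flux per unit crosswind length is F = V × PW.
Inflow: F_in = 20.5 × 31.4 = 643.7 mm·m/s
Outflow: F_out = 17.9 × 9.8 = 175.42 mm·m/s
Steady-state rate R = (F_in − F_out)/L = (643.7 − 175.42) / 281000 m = 1.666e-03 mm/s.
R = 1.666e-03 × 3600 = 6.00 mm/hr.

R ≈ 6.00 mm/hr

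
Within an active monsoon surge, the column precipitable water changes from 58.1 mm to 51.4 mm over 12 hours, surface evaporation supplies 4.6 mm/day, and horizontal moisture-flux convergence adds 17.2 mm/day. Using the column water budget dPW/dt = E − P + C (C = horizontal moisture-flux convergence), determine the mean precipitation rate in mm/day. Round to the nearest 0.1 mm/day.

P ≈ 35.2 mm/day

dPW/dt = (51.4 − 58.1) mm / (12/24 day) = -13.400 mm/day.
P = E + C − dPW/dt = 4.6 + (17.2) − (-13.400) = 35.2 mm/day.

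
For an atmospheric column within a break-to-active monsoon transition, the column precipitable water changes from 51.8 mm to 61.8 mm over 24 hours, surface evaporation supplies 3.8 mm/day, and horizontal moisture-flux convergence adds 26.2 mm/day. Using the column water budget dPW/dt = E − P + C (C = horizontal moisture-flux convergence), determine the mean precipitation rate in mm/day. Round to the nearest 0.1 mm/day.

dPW/dt = (61.8 − 51.8) mm / (24/24 day) = +10.000 mm/day.
P = E + C − dPW/dt = 3.8 + (26.2) − (+10.000) = 20.0 mm/day.

P ≈ 20.0 mm/day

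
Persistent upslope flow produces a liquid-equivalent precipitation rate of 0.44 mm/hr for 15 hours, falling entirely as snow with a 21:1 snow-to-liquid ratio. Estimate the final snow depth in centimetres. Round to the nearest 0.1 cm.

snow depth ≈ 13.9 cm

Liquid-equivalent depth = 0.44 × 15 = 6.6 mm.
Snow depth = 6.6 mm × 21 = 138.6 mm = 13.9 cm.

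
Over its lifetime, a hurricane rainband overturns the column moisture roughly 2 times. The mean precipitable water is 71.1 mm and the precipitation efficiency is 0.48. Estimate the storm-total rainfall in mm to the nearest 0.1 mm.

Each cycle deposits ε × PW = 0.48 × 71.1 = 34.128 mm.
Over 2 cycles: 2 × 34.128 = 68.3 mm.

rainfall ≈ 68.3 mm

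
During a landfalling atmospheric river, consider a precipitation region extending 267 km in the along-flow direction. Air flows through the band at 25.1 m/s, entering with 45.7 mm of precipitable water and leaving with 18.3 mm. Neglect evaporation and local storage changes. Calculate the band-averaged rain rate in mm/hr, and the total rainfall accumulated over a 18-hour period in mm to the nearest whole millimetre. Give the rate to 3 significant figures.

Column moisture flux per unit crosswind length is F = V × PW.
Inflow: F_in = 25.1 × 45.7 = 1147.07 mm·m/s
Outflow: F_out = 25.1 × 18.3 = 459.33 mm·m/s
Steady-state rate R = (F_in − F_out)/L = (1147.07 − 459.33) / 267000 m = 2.576e-03 mm/s.
R = 2.576e-03 × 3600 = 9.27 mm/hr.
Over 18 h: total = 9.27 × 18 = 166.86 ≈ 167 mm.

R ≈ 9.27 mm/hr; total ≈ 167 mm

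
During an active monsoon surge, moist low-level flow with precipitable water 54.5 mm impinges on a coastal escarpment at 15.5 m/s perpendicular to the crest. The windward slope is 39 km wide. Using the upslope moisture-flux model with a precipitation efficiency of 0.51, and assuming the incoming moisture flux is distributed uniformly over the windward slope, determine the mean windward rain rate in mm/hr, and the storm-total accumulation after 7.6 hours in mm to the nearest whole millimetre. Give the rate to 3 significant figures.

R ≈ 39.8 mm/hr; total ≈ 302 mm

Incoming column moisture flux per unit ridge length: F = V × PW = 15.5 × 54.5 = 844.75 mm·m/s.
Spread over the 39 km slope with efficiency ε = 0.51: R = ε·F/W = 0.51 × 844.75 / 39000 m = 1.105e-02 mm/s.
R = 1.105e-02 × 3600 = 39.8 mm/hr.
Over 7.6 h: total = 39.8 × 7.6 = 302.48 ≈ 302 mm.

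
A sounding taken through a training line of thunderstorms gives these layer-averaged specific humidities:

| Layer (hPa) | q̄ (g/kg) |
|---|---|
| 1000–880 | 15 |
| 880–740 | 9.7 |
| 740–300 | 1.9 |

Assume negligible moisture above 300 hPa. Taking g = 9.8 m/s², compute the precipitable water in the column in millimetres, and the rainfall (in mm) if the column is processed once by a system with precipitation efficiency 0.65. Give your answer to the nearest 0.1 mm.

Precipitable water is the column-integrated vapour mass per unit area: PW = (1/g) Σ q̄ Δp, with q in kg/kg and Δp in Pa (1 kg/m² of water = 1 mm).
Layer 1000–880 hPa: Δp = 120 hPa = 12000 Pa, q̄ = 0.015 kg/kg → 0.015 × 12000 / 9.8 = 18.37 mm
Layer 880–740 hPa: Δp = 140 hPa = 14000 Pa, q̄ = 0.0097 kg/kg → 0.0097 × 14000 / 9.8 = 13.86 mm
Layer 740–300 hPa: Δp = 440 hPa = 44000 Pa, q̄ = 0.0019 kg/kg → 0.0019 × 44000 / 9.8 = 8.53 mm
PW = 18.37 + 13.86 + 8.53 = 40.76 ≈ 40.8 mm.
Rainfall = ε × PW = 0.65 × 40.8 = 26.5 mm.

PW ≈ 40.8 mm; rainfall ≈ 26.5 mm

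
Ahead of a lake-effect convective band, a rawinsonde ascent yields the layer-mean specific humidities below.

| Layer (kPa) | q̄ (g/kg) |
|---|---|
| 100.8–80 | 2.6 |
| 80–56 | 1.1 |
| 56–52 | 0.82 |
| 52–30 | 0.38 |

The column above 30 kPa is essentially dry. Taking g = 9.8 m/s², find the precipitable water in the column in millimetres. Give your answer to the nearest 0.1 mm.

Precipitable water is the column-integrated vapour mass per unit area: PW = (1/g) Σ q̄ Δp, with q in kg/kg and Δp in Pa (1 kg/m² of water = 1 mm).
Layer 100.8–80 kPa: Δp = 208 hPa = 20800 Pa, q̄ = 0.0026 kg/kg → 0.0026 × 20800 / 9.8 = 5.52 mm
Layer 80–56 kPa: Δp = 240 hPa = 24000 Pa, q̄ = 0.0011 kg/kg → 0.0011 × 24000 / 9.8 = 2.69 mm
Layer 56–52 kPa: Δp = 40 hPa = 4000 Pa, q̄ = 0.00082 kg/kg → 0.00082 × 4000 / 9.8 = 0.33 mm
Layer 52–30 kPa: Δp = 220 hPa = 22000 Pa, q̄ = 0.00038 kg/kg → 0.00038 × 22000 / 9.8 = 0.85 mm
PW = 5.52 + 2.69 + 0.33 + 0.85 = 9.39 ≈ 9.4 mm.

PW ≈ 9.4 mm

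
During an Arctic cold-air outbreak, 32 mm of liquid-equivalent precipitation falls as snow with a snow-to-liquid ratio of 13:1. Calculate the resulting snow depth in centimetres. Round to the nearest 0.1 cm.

snow depth ≈ 41.6 cm

Snow depth = liquid × ratio = 32 mm × 13 = 416 mm = 41.6 cm.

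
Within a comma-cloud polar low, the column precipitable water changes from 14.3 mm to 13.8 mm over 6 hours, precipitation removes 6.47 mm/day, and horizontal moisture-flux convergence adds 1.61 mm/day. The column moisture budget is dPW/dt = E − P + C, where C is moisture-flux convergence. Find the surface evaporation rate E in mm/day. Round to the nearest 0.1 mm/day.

E ≈ 2.9 mm/day

dPW/dt = (13.8 − 14.3) mm / (6/24 day) = -2.000 mm/day.
E = dPW/dt + P − C = (-2.000) + 6.47 − (1.61) = 2.9 mm/day.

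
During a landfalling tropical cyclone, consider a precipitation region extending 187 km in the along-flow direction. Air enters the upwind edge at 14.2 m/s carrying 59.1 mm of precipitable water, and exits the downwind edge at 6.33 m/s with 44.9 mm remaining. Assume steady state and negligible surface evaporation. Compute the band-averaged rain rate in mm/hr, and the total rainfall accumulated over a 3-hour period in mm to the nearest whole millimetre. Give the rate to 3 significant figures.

R ≈ 10.7 mm/hr; total ≈ 32 mm

Column moisture flux per unit crosswind length is F = V × PW.
Inflow: F_in = 14.2 × 59.1 = 839.22 mm·m/s
Outflow: F_out = 6.33 × 44.9 = 284.217 mm·m/s
Steady-state rate R = (F_in − F_out)/L = (839.22 − 284.217) / 187000 m = 2.968e-03 mm/s.
R = 2.968e-03 × 3600 = 10.7 mm/hr.
Over 3 h: total = 10.7 × 3 = 32.1 ≈ 32 mm.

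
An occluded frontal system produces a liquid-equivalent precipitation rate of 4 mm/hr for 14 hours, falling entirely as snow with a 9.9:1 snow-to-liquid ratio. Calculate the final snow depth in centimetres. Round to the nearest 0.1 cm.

snow depth ≈ 55.4 cm

Liquid-equivalent depth = 4 × 14 = 56 mm.
Snow depth = 56 mm × 9.9 = 554.4 mm = 55.4 cm.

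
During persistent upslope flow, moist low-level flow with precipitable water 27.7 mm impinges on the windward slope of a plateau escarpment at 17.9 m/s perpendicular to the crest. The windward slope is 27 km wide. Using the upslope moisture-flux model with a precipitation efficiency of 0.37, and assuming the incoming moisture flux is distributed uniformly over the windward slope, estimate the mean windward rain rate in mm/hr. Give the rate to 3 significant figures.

Incoming column moisture flux per unit ridge length: F = V × PW = 17.9 × 27.7 = 495.83 mm·m/s.
Spread over the 27 km slope with efficiency ε = 0.37: R = ε·F/W = 0.37 × 495.83 / 27000 m = 6.795e-03 mm/s.
R = 6.795e-03 × 3600 = 24.5 mm/hr.

R ≈ 24.5 mm/hr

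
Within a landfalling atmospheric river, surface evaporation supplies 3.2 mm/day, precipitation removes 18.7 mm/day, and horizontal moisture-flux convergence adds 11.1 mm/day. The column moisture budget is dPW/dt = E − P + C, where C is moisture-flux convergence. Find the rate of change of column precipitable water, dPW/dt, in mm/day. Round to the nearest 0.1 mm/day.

dPW/dt = E − P + C = 3.2 − 18.7 + (11.1) = -4.4 mm/day.

dPW/dt ≈ -4.4 mm/day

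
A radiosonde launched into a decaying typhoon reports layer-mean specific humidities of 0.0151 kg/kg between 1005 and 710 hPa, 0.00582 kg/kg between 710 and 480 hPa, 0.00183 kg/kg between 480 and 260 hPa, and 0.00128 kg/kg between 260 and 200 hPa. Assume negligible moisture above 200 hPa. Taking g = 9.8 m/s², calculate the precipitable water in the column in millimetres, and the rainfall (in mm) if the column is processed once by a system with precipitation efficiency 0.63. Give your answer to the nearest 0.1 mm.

PW ≈ 64.0 mm; rainfall ≈ 40.3 mm

Precipitable water is the column-integrated vapour mass per unit area: PW = (1/g) Σ q̄ Δp, with q in kg/kg and Δp in Pa (1 kg/m² of water = 1 mm).
Layer 1005–710 hPa: Δp = 295 hPa = 29500 Pa, q̄ = 0.0151 kg/kg → 0.0151 × 29500 / 9.8 = 45.45 mm
Layer 710–480 hPa: Δp = 230 hPa = 23000 Pa, q̄ = 0.00582 kg/kg → 0.00582 × 23000 / 9.8 = 13.66 mm
Layer 480–260 hPa: Δp = 220 hPa = 22000 Pa, q̄ = 0.00183 kg/kg → 0.00183 × 22000 / 9.8 = 4.11 mm
Layer 260–200 hPa: Δp = 60 hPa = 6000 Pa, q̄ = 0.00128 kg/kg → 0.00128 × 6000 / 9.8 = 0.78 mm
PW = 45.45 + 13.66 + 4.11 + 0.78 = 64.00 ≈ 64.0 mm.
Rainfall = ε × PW = 0.63 × 64.0 = 40.3 mm.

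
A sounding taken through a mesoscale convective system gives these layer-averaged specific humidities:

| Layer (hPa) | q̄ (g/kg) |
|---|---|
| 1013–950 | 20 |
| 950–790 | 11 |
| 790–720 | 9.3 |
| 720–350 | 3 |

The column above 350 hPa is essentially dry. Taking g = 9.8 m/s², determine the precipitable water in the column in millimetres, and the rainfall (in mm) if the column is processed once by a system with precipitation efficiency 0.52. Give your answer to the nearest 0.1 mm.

Precipitable water is the column-integrated vapour mass per unit area: PW = (1/g) Σ q̄ Δp, with q in kg/kg and Δp in Pa (1 kg/m² of water = 1 mm).
Layer 1013–950 hPa: Δp = 63 hPa = 6300 Pa, q̄ = 0.02 kg/kg → 0.02 × 6300 / 9.8 = 12.86 mm
Layer 950–790 hPa: Δp = 160 hPa = 16000 Pa, q̄ = 0.011 kg/kg → 0.011 × 16000 / 9.8 = 17.96 mm
Layer 790–720 hPa: Δp = 70 hPa = 7000 Pa, q̄ = 0.0093 kg/kg → 0.0093 × 7000 / 9.8 = 6.64 mm
Layer 720–350 hPa: Δp = 370 hPa = 37000 Pa, q̄ = 0.003 kg/kg → 0.003 × 37000 / 9.8 = 11.33 mm
PW = 12.86 + 17.96 + 6.64 + 11.33 = 48.79 ≈ 48.8 mm.
Rainfall = ε × PW = 0.52 × 48.8 = 25.4 mm.

PW ≈ 48.8 mm; rainfall ≈ 25.4 mm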